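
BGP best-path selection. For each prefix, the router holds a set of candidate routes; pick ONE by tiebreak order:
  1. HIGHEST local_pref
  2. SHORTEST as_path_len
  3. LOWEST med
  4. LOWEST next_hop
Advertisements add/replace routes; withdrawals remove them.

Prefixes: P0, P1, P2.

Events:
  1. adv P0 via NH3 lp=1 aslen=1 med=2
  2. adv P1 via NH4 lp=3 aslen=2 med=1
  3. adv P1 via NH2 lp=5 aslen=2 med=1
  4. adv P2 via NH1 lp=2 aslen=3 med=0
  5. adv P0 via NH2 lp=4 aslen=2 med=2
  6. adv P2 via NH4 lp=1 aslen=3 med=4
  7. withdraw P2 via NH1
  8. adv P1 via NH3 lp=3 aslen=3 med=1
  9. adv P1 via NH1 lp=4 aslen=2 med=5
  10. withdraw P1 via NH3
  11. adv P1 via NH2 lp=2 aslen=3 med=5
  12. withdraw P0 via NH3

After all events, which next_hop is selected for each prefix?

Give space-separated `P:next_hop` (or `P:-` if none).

Op 1: best P0=NH3 P1=- P2=-
Op 2: best P0=NH3 P1=NH4 P2=-
Op 3: best P0=NH3 P1=NH2 P2=-
Op 4: best P0=NH3 P1=NH2 P2=NH1
Op 5: best P0=NH2 P1=NH2 P2=NH1
Op 6: best P0=NH2 P1=NH2 P2=NH1
Op 7: best P0=NH2 P1=NH2 P2=NH4
Op 8: best P0=NH2 P1=NH2 P2=NH4
Op 9: best P0=NH2 P1=NH2 P2=NH4
Op 10: best P0=NH2 P1=NH2 P2=NH4
Op 11: best P0=NH2 P1=NH1 P2=NH4
Op 12: best P0=NH2 P1=NH1 P2=NH4

Answer: P0:NH2 P1:NH1 P2:NH4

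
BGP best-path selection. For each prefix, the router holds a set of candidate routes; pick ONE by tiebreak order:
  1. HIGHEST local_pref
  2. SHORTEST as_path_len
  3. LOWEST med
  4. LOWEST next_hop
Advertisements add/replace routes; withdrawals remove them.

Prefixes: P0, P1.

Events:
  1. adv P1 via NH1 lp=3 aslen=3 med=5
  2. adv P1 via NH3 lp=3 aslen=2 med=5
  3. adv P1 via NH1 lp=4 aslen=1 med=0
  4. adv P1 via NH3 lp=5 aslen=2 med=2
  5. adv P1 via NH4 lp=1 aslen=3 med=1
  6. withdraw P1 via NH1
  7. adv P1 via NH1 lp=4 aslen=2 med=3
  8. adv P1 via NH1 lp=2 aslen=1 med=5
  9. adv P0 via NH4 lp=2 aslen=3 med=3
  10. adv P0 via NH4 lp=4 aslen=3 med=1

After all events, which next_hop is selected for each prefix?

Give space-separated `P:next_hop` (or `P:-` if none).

Answer: P0:NH4 P1:NH3

Derivation:
Op 1: best P0=- P1=NH1
Op 2: best P0=- P1=NH3
Op 3: best P0=- P1=NH1
Op 4: best P0=- P1=NH3
Op 5: best P0=- P1=NH3
Op 6: best P0=- P1=NH3
Op 7: best P0=- P1=NH3
Op 8: best P0=- P1=NH3
Op 9: best P0=NH4 P1=NH3
Op 10: best P0=NH4 P1=NH3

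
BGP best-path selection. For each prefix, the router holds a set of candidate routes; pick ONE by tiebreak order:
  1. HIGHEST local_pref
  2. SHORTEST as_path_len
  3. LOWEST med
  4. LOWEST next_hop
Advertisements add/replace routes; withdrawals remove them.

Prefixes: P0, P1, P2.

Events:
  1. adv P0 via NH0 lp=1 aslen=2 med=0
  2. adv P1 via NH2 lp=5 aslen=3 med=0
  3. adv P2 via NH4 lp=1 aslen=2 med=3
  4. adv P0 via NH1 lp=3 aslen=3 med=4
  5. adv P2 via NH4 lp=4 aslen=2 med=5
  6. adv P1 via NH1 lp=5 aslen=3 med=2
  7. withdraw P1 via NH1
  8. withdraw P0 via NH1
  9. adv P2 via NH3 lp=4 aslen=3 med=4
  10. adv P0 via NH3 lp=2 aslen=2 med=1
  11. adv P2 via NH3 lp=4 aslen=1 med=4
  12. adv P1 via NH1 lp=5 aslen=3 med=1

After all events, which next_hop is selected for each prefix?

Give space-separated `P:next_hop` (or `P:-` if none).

Answer: P0:NH3 P1:NH2 P2:NH3

Derivation:
Op 1: best P0=NH0 P1=- P2=-
Op 2: best P0=NH0 P1=NH2 P2=-
Op 3: best P0=NH0 P1=NH2 P2=NH4
Op 4: best P0=NH1 P1=NH2 P2=NH4
Op 5: best P0=NH1 P1=NH2 P2=NH4
Op 6: best P0=NH1 P1=NH2 P2=NH4
Op 7: best P0=NH1 P1=NH2 P2=NH4
Op 8: best P0=NH0 P1=NH2 P2=NH4
Op 9: best P0=NH0 P1=NH2 P2=NH4
Op 10: best P0=NH3 P1=NH2 P2=NH4
Op 11: best P0=NH3 P1=NH2 P2=NH3
Op 12: best P0=NH3 P1=NH2 P2=NH3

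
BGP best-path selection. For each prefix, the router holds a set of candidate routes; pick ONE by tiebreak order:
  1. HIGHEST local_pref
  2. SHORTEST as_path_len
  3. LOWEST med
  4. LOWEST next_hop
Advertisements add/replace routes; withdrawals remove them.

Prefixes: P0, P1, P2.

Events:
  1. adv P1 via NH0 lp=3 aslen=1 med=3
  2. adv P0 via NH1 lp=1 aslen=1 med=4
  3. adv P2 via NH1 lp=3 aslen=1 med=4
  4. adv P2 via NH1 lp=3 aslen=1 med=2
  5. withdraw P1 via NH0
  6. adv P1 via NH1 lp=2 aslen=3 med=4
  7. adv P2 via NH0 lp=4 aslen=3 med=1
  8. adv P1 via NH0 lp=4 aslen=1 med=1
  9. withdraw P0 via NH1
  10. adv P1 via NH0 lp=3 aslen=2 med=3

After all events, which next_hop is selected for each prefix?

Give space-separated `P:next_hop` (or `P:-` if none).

Op 1: best P0=- P1=NH0 P2=-
Op 2: best P0=NH1 P1=NH0 P2=-
Op 3: best P0=NH1 P1=NH0 P2=NH1
Op 4: best P0=NH1 P1=NH0 P2=NH1
Op 5: best P0=NH1 P1=- P2=NH1
Op 6: best P0=NH1 P1=NH1 P2=NH1
Op 7: best P0=NH1 P1=NH1 P2=NH0
Op 8: best P0=NH1 P1=NH0 P2=NH0
Op 9: best P0=- P1=NH0 P2=NH0
Op 10: best P0=- P1=NH0 P2=NH0

Answer: P0:- P1:NH0 P2:NH0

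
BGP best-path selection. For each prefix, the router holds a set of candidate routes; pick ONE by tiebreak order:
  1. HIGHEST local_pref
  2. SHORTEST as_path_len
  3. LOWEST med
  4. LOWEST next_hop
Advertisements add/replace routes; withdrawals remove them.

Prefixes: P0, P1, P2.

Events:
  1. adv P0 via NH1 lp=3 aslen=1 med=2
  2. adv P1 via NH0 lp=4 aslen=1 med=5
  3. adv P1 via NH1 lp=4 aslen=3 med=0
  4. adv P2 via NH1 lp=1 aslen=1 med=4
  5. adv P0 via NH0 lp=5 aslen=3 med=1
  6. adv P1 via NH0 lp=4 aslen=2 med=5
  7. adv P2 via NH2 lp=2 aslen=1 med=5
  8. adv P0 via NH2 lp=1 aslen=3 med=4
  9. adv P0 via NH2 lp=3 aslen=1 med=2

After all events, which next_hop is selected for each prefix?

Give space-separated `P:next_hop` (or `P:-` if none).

Answer: P0:NH0 P1:NH0 P2:NH2

Derivation:
Op 1: best P0=NH1 P1=- P2=-
Op 2: best P0=NH1 P1=NH0 P2=-
Op 3: best P0=NH1 P1=NH0 P2=-
Op 4: best P0=NH1 P1=NH0 P2=NH1
Op 5: best P0=NH0 P1=NH0 P2=NH1
Op 6: best P0=NH0 P1=NH0 P2=NH1
Op 7: best P0=NH0 P1=NH0 P2=NH2
Op 8: best P0=NH0 P1=NH0 P2=NH2
Op 9: best P0=NH0 P1=NH0 P2=NH2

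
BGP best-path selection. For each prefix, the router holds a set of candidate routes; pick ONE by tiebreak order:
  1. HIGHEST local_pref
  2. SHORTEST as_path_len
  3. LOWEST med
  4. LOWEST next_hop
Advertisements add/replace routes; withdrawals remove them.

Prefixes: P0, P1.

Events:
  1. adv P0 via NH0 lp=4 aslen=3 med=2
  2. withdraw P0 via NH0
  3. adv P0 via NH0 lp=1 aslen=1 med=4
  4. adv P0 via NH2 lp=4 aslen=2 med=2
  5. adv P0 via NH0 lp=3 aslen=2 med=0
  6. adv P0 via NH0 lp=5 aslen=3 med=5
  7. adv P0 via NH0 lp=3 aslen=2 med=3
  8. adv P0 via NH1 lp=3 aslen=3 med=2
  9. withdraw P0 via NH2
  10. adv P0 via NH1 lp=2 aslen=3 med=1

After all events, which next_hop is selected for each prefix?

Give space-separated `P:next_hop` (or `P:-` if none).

Answer: P0:NH0 P1:-

Derivation:
Op 1: best P0=NH0 P1=-
Op 2: best P0=- P1=-
Op 3: best P0=NH0 P1=-
Op 4: best P0=NH2 P1=-
Op 5: best P0=NH2 P1=-
Op 6: best P0=NH0 P1=-
Op 7: best P0=NH2 P1=-
Op 8: best P0=NH2 P1=-
Op 9: best P0=NH0 P1=-
Op 10: best P0=NH0 P1=-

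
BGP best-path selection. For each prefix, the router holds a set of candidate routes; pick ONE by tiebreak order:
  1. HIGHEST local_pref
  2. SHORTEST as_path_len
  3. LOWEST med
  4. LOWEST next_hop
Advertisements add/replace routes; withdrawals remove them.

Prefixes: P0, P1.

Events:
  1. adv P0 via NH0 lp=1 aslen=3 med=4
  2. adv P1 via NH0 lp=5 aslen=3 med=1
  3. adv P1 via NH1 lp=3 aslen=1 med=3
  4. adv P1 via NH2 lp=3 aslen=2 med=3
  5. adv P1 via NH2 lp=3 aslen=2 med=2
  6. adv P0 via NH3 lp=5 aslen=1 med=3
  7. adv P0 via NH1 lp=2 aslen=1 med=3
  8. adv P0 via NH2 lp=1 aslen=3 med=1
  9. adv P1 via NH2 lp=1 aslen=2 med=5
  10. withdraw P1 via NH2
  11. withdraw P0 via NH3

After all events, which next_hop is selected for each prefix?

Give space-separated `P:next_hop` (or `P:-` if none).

Answer: P0:NH1 P1:NH0

Derivation:
Op 1: best P0=NH0 P1=-
Op 2: best P0=NH0 P1=NH0
Op 3: best P0=NH0 P1=NH0
Op 4: best P0=NH0 P1=NH0
Op 5: best P0=NH0 P1=NH0
Op 6: best P0=NH3 P1=NH0
Op 7: best P0=NH3 P1=NH0
Op 8: best P0=NH3 P1=NH0
Op 9: best P0=NH3 P1=NH0
Op 10: best P0=NH3 P1=NH0
Op 11: best P0=NH1 P1=NH0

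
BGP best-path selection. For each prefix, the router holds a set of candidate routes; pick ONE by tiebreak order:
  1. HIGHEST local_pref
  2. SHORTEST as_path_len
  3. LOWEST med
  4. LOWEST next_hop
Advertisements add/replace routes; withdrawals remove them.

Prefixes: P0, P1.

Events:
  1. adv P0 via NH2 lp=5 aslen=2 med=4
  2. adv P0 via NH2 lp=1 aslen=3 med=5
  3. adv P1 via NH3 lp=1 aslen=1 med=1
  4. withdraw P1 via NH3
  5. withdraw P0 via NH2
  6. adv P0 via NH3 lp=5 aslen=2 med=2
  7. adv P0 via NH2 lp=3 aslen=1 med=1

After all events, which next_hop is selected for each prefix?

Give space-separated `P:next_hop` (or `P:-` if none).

Op 1: best P0=NH2 P1=-
Op 2: best P0=NH2 P1=-
Op 3: best P0=NH2 P1=NH3
Op 4: best P0=NH2 P1=-
Op 5: best P0=- P1=-
Op 6: best P0=NH3 P1=-
Op 7: best P0=NH3 P1=-

Answer: P0:NH3 P1:-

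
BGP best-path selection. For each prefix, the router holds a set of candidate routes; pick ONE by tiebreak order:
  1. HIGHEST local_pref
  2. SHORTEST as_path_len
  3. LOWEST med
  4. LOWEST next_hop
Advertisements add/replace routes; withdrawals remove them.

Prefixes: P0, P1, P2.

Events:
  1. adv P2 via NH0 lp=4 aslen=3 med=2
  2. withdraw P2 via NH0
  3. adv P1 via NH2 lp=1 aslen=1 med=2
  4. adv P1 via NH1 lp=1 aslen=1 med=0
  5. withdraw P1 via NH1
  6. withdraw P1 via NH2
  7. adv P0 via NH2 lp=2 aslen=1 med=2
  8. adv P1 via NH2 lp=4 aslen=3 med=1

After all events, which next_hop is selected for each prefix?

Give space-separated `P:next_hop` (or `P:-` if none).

Answer: P0:NH2 P1:NH2 P2:-

Derivation:
Op 1: best P0=- P1=- P2=NH0
Op 2: best P0=- P1=- P2=-
Op 3: best P0=- P1=NH2 P2=-
Op 4: best P0=- P1=NH1 P2=-
Op 5: best P0=- P1=NH2 P2=-
Op 6: best P0=- P1=- P2=-
Op 7: best P0=NH2 P1=- P2=-
Op 8: best P0=NH2 P1=NH2 P2=-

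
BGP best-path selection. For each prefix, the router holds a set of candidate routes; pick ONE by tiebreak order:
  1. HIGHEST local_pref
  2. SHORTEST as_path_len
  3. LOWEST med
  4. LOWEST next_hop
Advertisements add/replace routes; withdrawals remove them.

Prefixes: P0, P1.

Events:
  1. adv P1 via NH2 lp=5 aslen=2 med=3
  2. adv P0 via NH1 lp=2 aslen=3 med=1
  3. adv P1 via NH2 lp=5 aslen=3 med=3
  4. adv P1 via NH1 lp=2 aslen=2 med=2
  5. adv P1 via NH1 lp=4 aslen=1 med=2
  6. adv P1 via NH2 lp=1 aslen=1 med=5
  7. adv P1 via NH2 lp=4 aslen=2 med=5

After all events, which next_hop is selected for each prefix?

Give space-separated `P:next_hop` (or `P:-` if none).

Answer: P0:NH1 P1:NH1

Derivation:
Op 1: best P0=- P1=NH2
Op 2: best P0=NH1 P1=NH2
Op 3: best P0=NH1 P1=NH2
Op 4: best P0=NH1 P1=NH2
Op 5: best P0=NH1 P1=NH2
Op 6: best P0=NH1 P1=NH1
Op 7: best P0=NH1 P1=NH1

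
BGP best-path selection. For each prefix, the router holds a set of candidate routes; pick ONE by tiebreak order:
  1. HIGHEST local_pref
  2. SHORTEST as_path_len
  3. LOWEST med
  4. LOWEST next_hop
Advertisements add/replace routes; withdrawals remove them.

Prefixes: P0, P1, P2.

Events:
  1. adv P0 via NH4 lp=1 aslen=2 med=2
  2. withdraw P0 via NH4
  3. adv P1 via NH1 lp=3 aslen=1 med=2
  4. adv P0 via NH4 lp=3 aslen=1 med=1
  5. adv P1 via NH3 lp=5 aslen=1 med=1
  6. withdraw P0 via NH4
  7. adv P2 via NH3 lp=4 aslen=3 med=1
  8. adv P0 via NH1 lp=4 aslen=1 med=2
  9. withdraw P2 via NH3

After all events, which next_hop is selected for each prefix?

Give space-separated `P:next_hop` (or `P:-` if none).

Answer: P0:NH1 P1:NH3 P2:-

Derivation:
Op 1: best P0=NH4 P1=- P2=-
Op 2: best P0=- P1=- P2=-
Op 3: best P0=- P1=NH1 P2=-
Op 4: best P0=NH4 P1=NH1 P2=-
Op 5: best P0=NH4 P1=NH3 P2=-
Op 6: best P0=- P1=NH3 P2=-
Op 7: best P0=- P1=NH3 P2=NH3
Op 8: best P0=NH1 P1=NH3 P2=NH3
Op 9: best P0=NH1 P1=NH3 P2=-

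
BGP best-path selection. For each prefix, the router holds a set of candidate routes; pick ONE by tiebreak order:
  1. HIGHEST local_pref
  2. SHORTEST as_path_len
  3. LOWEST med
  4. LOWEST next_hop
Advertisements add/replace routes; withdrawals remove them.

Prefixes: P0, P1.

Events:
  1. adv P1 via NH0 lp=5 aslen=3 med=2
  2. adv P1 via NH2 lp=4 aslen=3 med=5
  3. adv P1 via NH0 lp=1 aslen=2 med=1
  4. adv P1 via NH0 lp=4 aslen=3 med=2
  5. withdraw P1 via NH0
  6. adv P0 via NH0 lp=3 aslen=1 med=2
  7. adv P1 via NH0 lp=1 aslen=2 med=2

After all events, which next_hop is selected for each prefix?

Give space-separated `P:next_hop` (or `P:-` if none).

Answer: P0:NH0 P1:NH2

Derivation:
Op 1: best P0=- P1=NH0
Op 2: best P0=- P1=NH0
Op 3: best P0=- P1=NH2
Op 4: best P0=- P1=NH0
Op 5: best P0=- P1=NH2
Op 6: best P0=NH0 P1=NH2
Op 7: best P0=NH0 P1=NH2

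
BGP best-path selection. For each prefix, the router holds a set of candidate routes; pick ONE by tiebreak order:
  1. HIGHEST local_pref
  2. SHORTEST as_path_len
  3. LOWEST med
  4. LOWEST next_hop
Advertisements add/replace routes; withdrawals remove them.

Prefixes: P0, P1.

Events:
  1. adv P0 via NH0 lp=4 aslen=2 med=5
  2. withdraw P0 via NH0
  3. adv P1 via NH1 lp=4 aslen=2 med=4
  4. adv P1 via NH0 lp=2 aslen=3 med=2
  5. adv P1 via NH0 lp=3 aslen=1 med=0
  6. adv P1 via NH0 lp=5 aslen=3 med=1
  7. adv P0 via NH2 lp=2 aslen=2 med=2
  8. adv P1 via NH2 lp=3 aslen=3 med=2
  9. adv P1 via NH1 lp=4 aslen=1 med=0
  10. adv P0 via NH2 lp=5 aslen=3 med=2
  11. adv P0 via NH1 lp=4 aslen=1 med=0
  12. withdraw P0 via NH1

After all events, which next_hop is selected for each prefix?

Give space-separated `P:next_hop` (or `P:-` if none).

Answer: P0:NH2 P1:NH0

Derivation:
Op 1: best P0=NH0 P1=-
Op 2: best P0=- P1=-
Op 3: best P0=- P1=NH1
Op 4: best P0=- P1=NH1
Op 5: best P0=- P1=NH1
Op 6: best P0=- P1=NH0
Op 7: best P0=NH2 P1=NH0
Op 8: best P0=NH2 P1=NH0
Op 9: best P0=NH2 P1=NH0
Op 10: best P0=NH2 P1=NH0
Op 11: best P0=NH2 P1=NH0
Op 12: best P0=NH2 P1=NH0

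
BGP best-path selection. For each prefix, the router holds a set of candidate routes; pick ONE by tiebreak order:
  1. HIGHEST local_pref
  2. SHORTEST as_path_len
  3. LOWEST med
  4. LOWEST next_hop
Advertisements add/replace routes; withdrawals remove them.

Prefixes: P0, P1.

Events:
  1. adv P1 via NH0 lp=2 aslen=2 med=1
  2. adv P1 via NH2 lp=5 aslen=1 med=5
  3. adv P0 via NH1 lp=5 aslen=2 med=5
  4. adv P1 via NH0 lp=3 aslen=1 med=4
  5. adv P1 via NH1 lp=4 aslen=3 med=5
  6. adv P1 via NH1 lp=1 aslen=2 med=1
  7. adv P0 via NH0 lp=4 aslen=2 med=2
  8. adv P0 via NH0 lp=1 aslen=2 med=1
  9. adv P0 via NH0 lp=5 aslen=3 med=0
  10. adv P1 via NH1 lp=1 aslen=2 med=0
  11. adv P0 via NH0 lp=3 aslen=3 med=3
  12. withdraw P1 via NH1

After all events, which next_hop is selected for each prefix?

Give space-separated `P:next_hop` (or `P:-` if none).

Op 1: best P0=- P1=NH0
Op 2: best P0=- P1=NH2
Op 3: best P0=NH1 P1=NH2
Op 4: best P0=NH1 P1=NH2
Op 5: best P0=NH1 P1=NH2
Op 6: best P0=NH1 P1=NH2
Op 7: best P0=NH1 P1=NH2
Op 8: best P0=NH1 P1=NH2
Op 9: best P0=NH1 P1=NH2
Op 10: best P0=NH1 P1=NH2
Op 11: best P0=NH1 P1=NH2
Op 12: best P0=NH1 P1=NH2

Answer: P0:NH1 P1:NH2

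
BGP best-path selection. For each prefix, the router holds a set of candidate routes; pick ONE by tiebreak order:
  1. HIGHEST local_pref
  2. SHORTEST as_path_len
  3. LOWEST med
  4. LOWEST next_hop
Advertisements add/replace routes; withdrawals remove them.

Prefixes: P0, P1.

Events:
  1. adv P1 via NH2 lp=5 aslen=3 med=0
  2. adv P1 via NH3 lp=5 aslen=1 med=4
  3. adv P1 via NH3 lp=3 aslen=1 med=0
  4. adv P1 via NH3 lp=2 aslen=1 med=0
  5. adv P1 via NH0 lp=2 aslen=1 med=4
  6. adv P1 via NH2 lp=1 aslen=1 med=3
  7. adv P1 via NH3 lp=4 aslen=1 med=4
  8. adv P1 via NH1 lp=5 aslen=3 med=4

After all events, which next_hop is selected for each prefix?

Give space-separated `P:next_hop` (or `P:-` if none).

Answer: P0:- P1:NH1

Derivation:
Op 1: best P0=- P1=NH2
Op 2: best P0=- P1=NH3
Op 3: best P0=- P1=NH2
Op 4: best P0=- P1=NH2
Op 5: best P0=- P1=NH2
Op 6: best P0=- P1=NH3
Op 7: best P0=- P1=NH3
Op 8: best P0=- P1=NH1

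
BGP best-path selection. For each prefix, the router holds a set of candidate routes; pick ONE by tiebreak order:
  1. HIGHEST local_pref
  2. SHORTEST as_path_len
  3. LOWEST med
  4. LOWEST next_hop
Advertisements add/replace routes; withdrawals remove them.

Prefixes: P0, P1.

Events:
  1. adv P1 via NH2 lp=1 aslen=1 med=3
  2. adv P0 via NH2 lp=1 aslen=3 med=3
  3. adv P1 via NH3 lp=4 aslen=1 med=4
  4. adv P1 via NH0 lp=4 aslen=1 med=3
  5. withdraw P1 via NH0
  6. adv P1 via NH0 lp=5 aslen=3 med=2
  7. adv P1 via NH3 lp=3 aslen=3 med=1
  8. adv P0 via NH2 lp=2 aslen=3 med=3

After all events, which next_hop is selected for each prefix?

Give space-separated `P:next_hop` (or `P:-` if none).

Answer: P0:NH2 P1:NH0

Derivation:
Op 1: best P0=- P1=NH2
Op 2: best P0=NH2 P1=NH2
Op 3: best P0=NH2 P1=NH3
Op 4: best P0=NH2 P1=NH0
Op 5: best P0=NH2 P1=NH3
Op 6: best P0=NH2 P1=NH0
Op 7: best P0=NH2 P1=NH0
Op 8: best P0=NH2 P1=NH0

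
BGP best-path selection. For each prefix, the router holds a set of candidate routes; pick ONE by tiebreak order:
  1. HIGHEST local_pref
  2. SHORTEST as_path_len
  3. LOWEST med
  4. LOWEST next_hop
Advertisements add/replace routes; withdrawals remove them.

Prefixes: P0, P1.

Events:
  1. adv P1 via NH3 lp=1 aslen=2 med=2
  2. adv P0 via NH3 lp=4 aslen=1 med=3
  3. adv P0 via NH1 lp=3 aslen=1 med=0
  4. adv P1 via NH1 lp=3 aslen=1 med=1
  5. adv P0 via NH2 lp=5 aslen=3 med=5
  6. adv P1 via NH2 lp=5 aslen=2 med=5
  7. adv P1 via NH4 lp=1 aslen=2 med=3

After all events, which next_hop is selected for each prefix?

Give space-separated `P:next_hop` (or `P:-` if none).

Op 1: best P0=- P1=NH3
Op 2: best P0=NH3 P1=NH3
Op 3: best P0=NH3 P1=NH3
Op 4: best P0=NH3 P1=NH1
Op 5: best P0=NH2 P1=NH1
Op 6: best P0=NH2 P1=NH2
Op 7: best P0=NH2 P1=NH2

Answer: P0:NH2 P1:NH2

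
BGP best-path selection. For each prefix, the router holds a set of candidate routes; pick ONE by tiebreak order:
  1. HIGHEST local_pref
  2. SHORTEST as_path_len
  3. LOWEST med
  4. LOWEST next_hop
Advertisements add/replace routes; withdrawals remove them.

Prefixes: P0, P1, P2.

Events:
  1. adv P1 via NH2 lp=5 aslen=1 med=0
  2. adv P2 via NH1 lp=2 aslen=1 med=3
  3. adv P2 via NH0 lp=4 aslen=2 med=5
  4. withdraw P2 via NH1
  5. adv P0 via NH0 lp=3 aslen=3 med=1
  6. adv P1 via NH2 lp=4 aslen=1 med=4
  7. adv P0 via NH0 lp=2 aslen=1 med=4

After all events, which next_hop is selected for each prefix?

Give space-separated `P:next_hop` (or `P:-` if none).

Op 1: best P0=- P1=NH2 P2=-
Op 2: best P0=- P1=NH2 P2=NH1
Op 3: best P0=- P1=NH2 P2=NH0
Op 4: best P0=- P1=NH2 P2=NH0
Op 5: best P0=NH0 P1=NH2 P2=NH0
Op 6: best P0=NH0 P1=NH2 P2=NH0
Op 7: best P0=NH0 P1=NH2 P2=NH0

Answer: P0:NH0 P1:NH2 P2:NH0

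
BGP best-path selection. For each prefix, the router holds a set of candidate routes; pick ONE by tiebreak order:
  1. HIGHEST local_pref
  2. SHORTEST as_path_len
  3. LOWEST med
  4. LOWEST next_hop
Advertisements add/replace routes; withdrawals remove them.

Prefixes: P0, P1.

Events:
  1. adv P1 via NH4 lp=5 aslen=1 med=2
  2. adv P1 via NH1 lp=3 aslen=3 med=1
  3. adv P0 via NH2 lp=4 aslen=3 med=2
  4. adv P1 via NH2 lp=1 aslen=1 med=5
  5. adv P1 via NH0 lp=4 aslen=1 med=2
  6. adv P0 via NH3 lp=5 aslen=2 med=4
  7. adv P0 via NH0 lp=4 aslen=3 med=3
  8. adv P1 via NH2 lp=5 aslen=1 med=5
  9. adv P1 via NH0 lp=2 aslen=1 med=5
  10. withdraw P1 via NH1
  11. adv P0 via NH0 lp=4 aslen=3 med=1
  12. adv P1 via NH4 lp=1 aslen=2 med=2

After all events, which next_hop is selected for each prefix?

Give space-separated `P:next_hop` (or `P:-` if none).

Op 1: best P0=- P1=NH4
Op 2: best P0=- P1=NH4
Op 3: best P0=NH2 P1=NH4
Op 4: best P0=NH2 P1=NH4
Op 5: best P0=NH2 P1=NH4
Op 6: best P0=NH3 P1=NH4
Op 7: best P0=NH3 P1=NH4
Op 8: best P0=NH3 P1=NH4
Op 9: best P0=NH3 P1=NH4
Op 10: best P0=NH3 P1=NH4
Op 11: best P0=NH3 P1=NH4
Op 12: best P0=NH3 P1=NH2

Answer: P0:NH3 P1:NH2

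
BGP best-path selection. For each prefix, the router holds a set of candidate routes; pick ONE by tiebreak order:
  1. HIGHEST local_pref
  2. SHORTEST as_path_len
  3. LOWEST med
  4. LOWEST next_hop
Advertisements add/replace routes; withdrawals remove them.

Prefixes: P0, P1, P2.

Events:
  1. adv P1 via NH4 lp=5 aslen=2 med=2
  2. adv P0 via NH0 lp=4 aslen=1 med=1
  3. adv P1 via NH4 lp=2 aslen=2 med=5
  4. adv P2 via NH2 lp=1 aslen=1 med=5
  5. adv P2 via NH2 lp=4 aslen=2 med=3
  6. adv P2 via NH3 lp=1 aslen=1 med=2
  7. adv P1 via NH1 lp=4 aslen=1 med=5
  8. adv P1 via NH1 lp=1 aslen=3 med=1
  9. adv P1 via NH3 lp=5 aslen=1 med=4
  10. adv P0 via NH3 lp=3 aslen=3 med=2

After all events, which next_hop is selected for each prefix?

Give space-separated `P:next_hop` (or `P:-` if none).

Answer: P0:NH0 P1:NH3 P2:NH2

Derivation:
Op 1: best P0=- P1=NH4 P2=-
Op 2: best P0=NH0 P1=NH4 P2=-
Op 3: best P0=NH0 P1=NH4 P2=-
Op 4: best P0=NH0 P1=NH4 P2=NH2
Op 5: best P0=NH0 P1=NH4 P2=NH2
Op 6: best P0=NH0 P1=NH4 P2=NH2
Op 7: best P0=NH0 P1=NH1 P2=NH2
Op 8: best P0=NH0 P1=NH4 P2=NH2
Op 9: best P0=NH0 P1=NH3 P2=NH2
Op 10: best P0=NH0 P1=NH3 P2=NH2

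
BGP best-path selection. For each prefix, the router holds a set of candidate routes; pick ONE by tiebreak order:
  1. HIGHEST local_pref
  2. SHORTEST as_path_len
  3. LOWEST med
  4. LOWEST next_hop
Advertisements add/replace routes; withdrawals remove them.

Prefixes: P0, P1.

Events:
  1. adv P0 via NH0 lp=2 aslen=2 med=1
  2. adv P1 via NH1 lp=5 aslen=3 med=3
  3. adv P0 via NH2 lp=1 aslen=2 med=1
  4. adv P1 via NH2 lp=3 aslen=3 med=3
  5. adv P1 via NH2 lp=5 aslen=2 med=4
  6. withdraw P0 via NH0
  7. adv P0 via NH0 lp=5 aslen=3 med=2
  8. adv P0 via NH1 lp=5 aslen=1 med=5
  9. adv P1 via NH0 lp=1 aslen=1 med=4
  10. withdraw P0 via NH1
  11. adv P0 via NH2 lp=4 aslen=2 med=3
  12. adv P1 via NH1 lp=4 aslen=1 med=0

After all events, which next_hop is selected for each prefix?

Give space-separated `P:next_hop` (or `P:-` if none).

Answer: P0:NH0 P1:NH2

Derivation:
Op 1: best P0=NH0 P1=-
Op 2: best P0=NH0 P1=NH1
Op 3: best P0=NH0 P1=NH1
Op 4: best P0=NH0 P1=NH1
Op 5: best P0=NH0 P1=NH2
Op 6: best P0=NH2 P1=NH2
Op 7: best P0=NH0 P1=NH2
Op 8: best P0=NH1 P1=NH2
Op 9: best P0=NH1 P1=NH2
Op 10: best P0=NH0 P1=NH2
Op 11: best P0=NH0 P1=NH2
Op 12: best P0=NH0 P1=NH2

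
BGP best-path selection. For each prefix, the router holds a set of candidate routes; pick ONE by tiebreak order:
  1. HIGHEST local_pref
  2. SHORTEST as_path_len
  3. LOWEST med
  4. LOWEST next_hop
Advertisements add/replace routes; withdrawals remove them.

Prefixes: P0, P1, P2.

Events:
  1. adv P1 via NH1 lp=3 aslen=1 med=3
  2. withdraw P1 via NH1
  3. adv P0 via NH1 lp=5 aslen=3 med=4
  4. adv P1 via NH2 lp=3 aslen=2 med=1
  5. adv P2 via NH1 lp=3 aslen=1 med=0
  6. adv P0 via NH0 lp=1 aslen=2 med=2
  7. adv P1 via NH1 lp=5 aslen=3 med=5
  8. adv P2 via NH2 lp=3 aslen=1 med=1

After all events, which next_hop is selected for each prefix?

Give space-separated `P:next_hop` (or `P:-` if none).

Answer: P0:NH1 P1:NH1 P2:NH1

Derivation:
Op 1: best P0=- P1=NH1 P2=-
Op 2: best P0=- P1=- P2=-
Op 3: best P0=NH1 P1=- P2=-
Op 4: best P0=NH1 P1=NH2 P2=-
Op 5: best P0=NH1 P1=NH2 P2=NH1
Op 6: best P0=NH1 P1=NH2 P2=NH1
Op 7: best P0=NH1 P1=NH1 P2=NH1
Op 8: best P0=NH1 P1=NH1 P2=NH1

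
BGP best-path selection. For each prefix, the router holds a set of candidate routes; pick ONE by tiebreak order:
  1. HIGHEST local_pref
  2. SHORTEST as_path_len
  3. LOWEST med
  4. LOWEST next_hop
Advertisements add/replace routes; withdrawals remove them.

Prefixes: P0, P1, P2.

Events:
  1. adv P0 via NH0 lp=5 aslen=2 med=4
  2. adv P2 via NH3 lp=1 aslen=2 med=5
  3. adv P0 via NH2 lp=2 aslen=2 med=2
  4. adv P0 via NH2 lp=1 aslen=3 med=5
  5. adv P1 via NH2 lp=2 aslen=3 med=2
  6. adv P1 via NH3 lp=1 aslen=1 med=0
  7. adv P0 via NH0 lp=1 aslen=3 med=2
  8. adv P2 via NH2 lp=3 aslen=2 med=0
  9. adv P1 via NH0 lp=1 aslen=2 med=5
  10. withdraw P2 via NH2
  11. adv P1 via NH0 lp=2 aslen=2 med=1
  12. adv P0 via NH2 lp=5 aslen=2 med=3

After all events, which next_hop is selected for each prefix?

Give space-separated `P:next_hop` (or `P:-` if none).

Answer: P0:NH2 P1:NH0 P2:NH3

Derivation:
Op 1: best P0=NH0 P1=- P2=-
Op 2: best P0=NH0 P1=- P2=NH3
Op 3: best P0=NH0 P1=- P2=NH3
Op 4: best P0=NH0 P1=- P2=NH3
Op 5: best P0=NH0 P1=NH2 P2=NH3
Op 6: best P0=NH0 P1=NH2 P2=NH3
Op 7: best P0=NH0 P1=NH2 P2=NH3
Op 8: best P0=NH0 P1=NH2 P2=NH2
Op 9: best P0=NH0 P1=NH2 P2=NH2
Op 10: best P0=NH0 P1=NH2 P2=NH3
Op 11: best P0=NH0 P1=NH0 P2=NH3
Op 12: best P0=NH2 P1=NH0 P2=NH3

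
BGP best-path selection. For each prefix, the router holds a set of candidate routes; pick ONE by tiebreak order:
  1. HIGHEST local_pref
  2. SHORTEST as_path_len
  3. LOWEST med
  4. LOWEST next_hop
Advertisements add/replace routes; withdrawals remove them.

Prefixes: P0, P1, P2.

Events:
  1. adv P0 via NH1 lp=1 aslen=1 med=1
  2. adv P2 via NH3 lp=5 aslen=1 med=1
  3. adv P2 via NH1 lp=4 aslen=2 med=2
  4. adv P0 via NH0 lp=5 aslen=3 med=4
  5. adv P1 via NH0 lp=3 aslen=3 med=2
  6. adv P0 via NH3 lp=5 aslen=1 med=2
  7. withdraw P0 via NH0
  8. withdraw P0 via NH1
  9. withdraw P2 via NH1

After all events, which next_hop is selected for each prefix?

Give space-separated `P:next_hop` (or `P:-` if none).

Op 1: best P0=NH1 P1=- P2=-
Op 2: best P0=NH1 P1=- P2=NH3
Op 3: best P0=NH1 P1=- P2=NH3
Op 4: best P0=NH0 P1=- P2=NH3
Op 5: best P0=NH0 P1=NH0 P2=NH3
Op 6: best P0=NH3 P1=NH0 P2=NH3
Op 7: best P0=NH3 P1=NH0 P2=NH3
Op 8: best P0=NH3 P1=NH0 P2=NH3
Op 9: best P0=NH3 P1=NH0 P2=NH3

Answer: P0:NH3 P1:NH0 P2:NH3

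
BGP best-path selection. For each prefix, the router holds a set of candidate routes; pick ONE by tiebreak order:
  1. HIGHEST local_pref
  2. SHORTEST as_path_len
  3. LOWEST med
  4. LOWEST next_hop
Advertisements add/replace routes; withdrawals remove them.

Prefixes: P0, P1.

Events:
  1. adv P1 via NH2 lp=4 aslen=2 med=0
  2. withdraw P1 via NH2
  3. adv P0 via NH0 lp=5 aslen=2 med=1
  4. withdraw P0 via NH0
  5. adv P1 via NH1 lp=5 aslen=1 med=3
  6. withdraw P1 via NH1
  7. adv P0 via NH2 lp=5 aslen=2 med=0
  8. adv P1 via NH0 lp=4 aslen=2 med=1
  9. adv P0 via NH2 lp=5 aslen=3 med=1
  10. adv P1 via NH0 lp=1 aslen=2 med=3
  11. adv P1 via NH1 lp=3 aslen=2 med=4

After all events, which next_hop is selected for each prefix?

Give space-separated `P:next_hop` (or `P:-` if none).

Op 1: best P0=- P1=NH2
Op 2: best P0=- P1=-
Op 3: best P0=NH0 P1=-
Op 4: best P0=- P1=-
Op 5: best P0=- P1=NH1
Op 6: best P0=- P1=-
Op 7: best P0=NH2 P1=-
Op 8: best P0=NH2 P1=NH0
Op 9: best P0=NH2 P1=NH0
Op 10: best P0=NH2 P1=NH0
Op 11: best P0=NH2 P1=NH1

Answer: P0:NH2 P1:NH1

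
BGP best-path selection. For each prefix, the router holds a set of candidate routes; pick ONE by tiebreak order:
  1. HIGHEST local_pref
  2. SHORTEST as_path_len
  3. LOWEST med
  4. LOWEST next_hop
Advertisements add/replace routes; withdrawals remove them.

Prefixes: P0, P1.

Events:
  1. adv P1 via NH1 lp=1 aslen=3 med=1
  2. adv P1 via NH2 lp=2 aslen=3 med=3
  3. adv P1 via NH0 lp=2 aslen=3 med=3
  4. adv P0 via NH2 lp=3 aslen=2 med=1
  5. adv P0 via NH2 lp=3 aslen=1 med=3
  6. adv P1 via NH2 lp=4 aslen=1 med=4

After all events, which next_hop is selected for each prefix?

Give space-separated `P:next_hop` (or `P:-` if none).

Answer: P0:NH2 P1:NH2

Derivation:
Op 1: best P0=- P1=NH1
Op 2: best P0=- P1=NH2
Op 3: best P0=- P1=NH0
Op 4: best P0=NH2 P1=NH0
Op 5: best P0=NH2 P1=NH0
Op 6: best P0=NH2 P1=NH2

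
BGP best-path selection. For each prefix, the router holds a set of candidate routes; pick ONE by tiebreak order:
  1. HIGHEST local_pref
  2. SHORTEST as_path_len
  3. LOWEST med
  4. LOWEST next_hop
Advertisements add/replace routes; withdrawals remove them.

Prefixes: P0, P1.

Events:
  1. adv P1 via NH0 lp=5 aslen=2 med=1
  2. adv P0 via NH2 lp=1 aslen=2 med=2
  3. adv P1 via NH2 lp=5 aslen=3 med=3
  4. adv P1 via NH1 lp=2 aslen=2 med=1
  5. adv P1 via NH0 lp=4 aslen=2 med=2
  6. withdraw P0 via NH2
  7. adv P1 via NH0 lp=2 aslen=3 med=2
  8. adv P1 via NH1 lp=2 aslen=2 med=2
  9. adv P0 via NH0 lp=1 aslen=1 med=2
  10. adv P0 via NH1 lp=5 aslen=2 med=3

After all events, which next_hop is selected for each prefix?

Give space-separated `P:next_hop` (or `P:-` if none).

Op 1: best P0=- P1=NH0
Op 2: best P0=NH2 P1=NH0
Op 3: best P0=NH2 P1=NH0
Op 4: best P0=NH2 P1=NH0
Op 5: best P0=NH2 P1=NH2
Op 6: best P0=- P1=NH2
Op 7: best P0=- P1=NH2
Op 8: best P0=- P1=NH2
Op 9: best P0=NH0 P1=NH2
Op 10: best P0=NH1 P1=NH2

Answer: P0:NH1 P1:NH2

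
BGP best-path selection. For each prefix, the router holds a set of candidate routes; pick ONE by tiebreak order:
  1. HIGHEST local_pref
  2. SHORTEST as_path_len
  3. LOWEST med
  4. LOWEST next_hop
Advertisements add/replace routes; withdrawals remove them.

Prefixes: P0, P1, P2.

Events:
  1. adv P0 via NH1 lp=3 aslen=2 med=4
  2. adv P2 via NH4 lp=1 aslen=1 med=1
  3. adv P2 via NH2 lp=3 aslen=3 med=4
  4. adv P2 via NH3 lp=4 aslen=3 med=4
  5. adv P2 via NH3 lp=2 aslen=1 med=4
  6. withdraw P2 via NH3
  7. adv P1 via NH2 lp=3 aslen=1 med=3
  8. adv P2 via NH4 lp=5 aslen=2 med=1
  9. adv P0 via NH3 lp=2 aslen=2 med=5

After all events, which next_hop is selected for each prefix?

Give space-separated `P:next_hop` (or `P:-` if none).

Op 1: best P0=NH1 P1=- P2=-
Op 2: best P0=NH1 P1=- P2=NH4
Op 3: best P0=NH1 P1=- P2=NH2
Op 4: best P0=NH1 P1=- P2=NH3
Op 5: best P0=NH1 P1=- P2=NH2
Op 6: best P0=NH1 P1=- P2=NH2
Op 7: best P0=NH1 P1=NH2 P2=NH2
Op 8: best P0=NH1 P1=NH2 P2=NH4
Op 9: best P0=NH1 P1=NH2 P2=NH4

Answer: P0:NH1 P1:NH2 P2:NH4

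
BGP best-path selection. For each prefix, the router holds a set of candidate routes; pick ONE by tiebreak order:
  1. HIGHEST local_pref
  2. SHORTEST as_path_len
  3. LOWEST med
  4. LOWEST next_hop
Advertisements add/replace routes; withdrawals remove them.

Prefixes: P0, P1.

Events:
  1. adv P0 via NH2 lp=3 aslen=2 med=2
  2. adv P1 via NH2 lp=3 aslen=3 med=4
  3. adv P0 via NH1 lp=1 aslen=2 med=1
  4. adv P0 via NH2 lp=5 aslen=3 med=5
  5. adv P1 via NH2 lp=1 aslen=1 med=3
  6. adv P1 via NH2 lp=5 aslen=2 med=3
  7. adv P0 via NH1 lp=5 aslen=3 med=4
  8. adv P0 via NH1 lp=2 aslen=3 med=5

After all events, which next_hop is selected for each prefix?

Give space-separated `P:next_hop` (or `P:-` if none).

Answer: P0:NH2 P1:NH2

Derivation:
Op 1: best P0=NH2 P1=-
Op 2: best P0=NH2 P1=NH2
Op 3: best P0=NH2 P1=NH2
Op 4: best P0=NH2 P1=NH2
Op 5: best P0=NH2 P1=NH2
Op 6: best P0=NH2 P1=NH2
Op 7: best P0=NH1 P1=NH2
Op 8: best P0=NH2 P1=NH2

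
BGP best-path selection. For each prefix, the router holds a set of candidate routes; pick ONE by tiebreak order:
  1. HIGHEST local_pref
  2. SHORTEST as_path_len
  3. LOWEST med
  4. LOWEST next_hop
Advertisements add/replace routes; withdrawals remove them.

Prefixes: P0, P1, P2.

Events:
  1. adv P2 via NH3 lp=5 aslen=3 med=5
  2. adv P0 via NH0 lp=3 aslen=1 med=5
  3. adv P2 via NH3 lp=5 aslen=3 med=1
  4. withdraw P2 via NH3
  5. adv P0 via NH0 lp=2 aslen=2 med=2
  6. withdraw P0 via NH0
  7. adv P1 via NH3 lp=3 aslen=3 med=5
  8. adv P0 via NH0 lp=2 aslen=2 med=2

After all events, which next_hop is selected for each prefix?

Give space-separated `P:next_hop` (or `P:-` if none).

Answer: P0:NH0 P1:NH3 P2:-

Derivation:
Op 1: best P0=- P1=- P2=NH3
Op 2: best P0=NH0 P1=- P2=NH3
Op 3: best P0=NH0 P1=- P2=NH3
Op 4: best P0=NH0 P1=- P2=-
Op 5: best P0=NH0 P1=- P2=-
Op 6: best P0=- P1=- P2=-
Op 7: best P0=- P1=NH3 P2=-
Op 8: best P0=NH0 P1=NH3 P2=-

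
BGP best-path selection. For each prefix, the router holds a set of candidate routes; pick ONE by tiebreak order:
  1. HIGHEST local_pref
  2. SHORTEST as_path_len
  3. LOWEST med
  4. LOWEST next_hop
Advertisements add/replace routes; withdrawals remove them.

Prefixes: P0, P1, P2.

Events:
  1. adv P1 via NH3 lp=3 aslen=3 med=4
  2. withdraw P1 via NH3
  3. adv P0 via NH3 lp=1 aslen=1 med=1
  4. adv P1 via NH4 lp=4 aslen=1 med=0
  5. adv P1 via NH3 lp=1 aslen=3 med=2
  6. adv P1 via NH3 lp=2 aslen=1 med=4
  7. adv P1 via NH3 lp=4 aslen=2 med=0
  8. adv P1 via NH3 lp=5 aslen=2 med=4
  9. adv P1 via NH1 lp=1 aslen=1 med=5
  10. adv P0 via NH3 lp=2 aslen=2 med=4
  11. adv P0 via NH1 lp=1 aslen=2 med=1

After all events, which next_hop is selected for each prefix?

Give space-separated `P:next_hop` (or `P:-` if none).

Op 1: best P0=- P1=NH3 P2=-
Op 2: best P0=- P1=- P2=-
Op 3: best P0=NH3 P1=- P2=-
Op 4: best P0=NH3 P1=NH4 P2=-
Op 5: best P0=NH3 P1=NH4 P2=-
Op 6: best P0=NH3 P1=NH4 P2=-
Op 7: best P0=NH3 P1=NH4 P2=-
Op 8: best P0=NH3 P1=NH3 P2=-
Op 9: best P0=NH3 P1=NH3 P2=-
Op 10: best P0=NH3 P1=NH3 P2=-
Op 11: best P0=NH3 P1=NH3 P2=-

Answer: P0:NH3 P1:NH3 P2:-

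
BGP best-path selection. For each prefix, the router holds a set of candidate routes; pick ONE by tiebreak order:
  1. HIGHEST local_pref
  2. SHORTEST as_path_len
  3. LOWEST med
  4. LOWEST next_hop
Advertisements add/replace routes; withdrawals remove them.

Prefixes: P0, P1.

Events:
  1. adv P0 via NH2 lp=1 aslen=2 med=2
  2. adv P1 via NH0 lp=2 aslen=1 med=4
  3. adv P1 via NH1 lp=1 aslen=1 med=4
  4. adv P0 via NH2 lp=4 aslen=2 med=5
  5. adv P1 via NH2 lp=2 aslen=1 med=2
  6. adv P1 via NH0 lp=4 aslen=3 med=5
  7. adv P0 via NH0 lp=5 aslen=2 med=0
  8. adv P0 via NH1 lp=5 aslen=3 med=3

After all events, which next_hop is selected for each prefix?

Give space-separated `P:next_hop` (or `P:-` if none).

Answer: P0:NH0 P1:NH0

Derivation:
Op 1: best P0=NH2 P1=-
Op 2: best P0=NH2 P1=NH0
Op 3: best P0=NH2 P1=NH0
Op 4: best P0=NH2 P1=NH0
Op 5: best P0=NH2 P1=NH2
Op 6: best P0=NH2 P1=NH0
Op 7: best P0=NH0 P1=NH0
Op 8: best P0=NH0 P1=NH0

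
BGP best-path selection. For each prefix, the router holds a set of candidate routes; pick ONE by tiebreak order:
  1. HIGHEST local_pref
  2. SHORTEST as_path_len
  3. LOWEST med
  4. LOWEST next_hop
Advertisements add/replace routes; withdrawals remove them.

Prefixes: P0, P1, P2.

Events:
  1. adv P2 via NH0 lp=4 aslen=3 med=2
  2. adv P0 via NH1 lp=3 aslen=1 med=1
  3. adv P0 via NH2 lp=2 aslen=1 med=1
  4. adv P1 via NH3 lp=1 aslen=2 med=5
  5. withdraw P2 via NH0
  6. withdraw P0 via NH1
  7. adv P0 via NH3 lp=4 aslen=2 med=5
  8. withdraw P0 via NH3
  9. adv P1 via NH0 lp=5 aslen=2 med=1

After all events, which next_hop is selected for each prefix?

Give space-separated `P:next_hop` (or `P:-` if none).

Op 1: best P0=- P1=- P2=NH0
Op 2: best P0=NH1 P1=- P2=NH0
Op 3: best P0=NH1 P1=- P2=NH0
Op 4: best P0=NH1 P1=NH3 P2=NH0
Op 5: best P0=NH1 P1=NH3 P2=-
Op 6: best P0=NH2 P1=NH3 P2=-
Op 7: best P0=NH3 P1=NH3 P2=-
Op 8: best P0=NH2 P1=NH3 P2=-
Op 9: best P0=NH2 P1=NH0 P2=-

Answer: P0:NH2 P1:NH0 P2:-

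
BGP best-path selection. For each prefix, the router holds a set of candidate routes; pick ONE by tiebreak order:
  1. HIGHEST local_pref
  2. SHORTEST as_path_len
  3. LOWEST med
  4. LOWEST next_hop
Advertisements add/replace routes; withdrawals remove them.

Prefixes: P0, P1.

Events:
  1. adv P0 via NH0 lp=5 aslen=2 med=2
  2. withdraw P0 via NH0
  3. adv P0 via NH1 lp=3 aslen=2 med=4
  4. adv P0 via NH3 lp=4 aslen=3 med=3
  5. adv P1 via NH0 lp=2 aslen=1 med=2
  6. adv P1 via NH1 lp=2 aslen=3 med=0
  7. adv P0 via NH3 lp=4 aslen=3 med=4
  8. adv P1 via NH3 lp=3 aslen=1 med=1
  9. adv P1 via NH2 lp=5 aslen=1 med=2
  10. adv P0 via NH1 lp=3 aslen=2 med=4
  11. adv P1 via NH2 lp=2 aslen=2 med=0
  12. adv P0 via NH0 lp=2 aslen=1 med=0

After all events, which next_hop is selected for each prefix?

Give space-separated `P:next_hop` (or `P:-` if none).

Op 1: best P0=NH0 P1=-
Op 2: best P0=- P1=-
Op 3: best P0=NH1 P1=-
Op 4: best P0=NH3 P1=-
Op 5: best P0=NH3 P1=NH0
Op 6: best P0=NH3 P1=NH0
Op 7: best P0=NH3 P1=NH0
Op 8: best P0=NH3 P1=NH3
Op 9: best P0=NH3 P1=NH2
Op 10: best P0=NH3 P1=NH2
Op 11: best P0=NH3 P1=NH3
Op 12: best P0=NH3 P1=NH3

Answer: P0:NH3 P1:NH3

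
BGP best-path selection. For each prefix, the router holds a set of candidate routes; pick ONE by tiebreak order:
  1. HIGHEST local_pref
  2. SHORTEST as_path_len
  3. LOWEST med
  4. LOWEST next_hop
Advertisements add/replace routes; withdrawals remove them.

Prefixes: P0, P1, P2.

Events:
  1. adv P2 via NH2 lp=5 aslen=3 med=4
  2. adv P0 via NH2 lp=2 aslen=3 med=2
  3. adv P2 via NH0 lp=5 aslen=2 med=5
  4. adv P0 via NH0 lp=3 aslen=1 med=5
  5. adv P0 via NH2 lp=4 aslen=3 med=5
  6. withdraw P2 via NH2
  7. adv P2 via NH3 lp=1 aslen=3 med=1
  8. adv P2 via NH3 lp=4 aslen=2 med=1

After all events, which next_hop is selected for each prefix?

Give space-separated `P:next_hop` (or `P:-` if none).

Op 1: best P0=- P1=- P2=NH2
Op 2: best P0=NH2 P1=- P2=NH2
Op 3: best P0=NH2 P1=- P2=NH0
Op 4: best P0=NH0 P1=- P2=NH0
Op 5: best P0=NH2 P1=- P2=NH0
Op 6: best P0=NH2 P1=- P2=NH0
Op 7: best P0=NH2 P1=- P2=NH0
Op 8: best P0=NH2 P1=- P2=NH0

Answer: P0:NH2 P1:- P2:NH0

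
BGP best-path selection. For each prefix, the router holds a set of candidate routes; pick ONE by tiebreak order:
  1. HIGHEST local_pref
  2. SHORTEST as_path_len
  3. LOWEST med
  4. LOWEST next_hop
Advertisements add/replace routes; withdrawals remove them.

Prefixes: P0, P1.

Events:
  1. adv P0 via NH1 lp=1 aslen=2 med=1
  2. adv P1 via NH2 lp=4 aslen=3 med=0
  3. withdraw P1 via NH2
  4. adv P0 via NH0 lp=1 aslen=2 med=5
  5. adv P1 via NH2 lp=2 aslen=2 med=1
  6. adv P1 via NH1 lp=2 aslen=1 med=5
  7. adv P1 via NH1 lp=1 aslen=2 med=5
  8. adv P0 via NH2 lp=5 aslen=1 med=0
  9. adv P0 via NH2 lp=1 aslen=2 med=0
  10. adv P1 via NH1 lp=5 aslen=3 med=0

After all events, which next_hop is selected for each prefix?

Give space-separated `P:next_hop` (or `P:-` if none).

Answer: P0:NH2 P1:NH1

Derivation:
Op 1: best P0=NH1 P1=-
Op 2: best P0=NH1 P1=NH2
Op 3: best P0=NH1 P1=-
Op 4: best P0=NH1 P1=-
Op 5: best P0=NH1 P1=NH2
Op 6: best P0=NH1 P1=NH1
Op 7: best P0=NH1 P1=NH2
Op 8: best P0=NH2 P1=NH2
Op 9: best P0=NH2 P1=NH2
Op 10: best P0=NH2 P1=NH1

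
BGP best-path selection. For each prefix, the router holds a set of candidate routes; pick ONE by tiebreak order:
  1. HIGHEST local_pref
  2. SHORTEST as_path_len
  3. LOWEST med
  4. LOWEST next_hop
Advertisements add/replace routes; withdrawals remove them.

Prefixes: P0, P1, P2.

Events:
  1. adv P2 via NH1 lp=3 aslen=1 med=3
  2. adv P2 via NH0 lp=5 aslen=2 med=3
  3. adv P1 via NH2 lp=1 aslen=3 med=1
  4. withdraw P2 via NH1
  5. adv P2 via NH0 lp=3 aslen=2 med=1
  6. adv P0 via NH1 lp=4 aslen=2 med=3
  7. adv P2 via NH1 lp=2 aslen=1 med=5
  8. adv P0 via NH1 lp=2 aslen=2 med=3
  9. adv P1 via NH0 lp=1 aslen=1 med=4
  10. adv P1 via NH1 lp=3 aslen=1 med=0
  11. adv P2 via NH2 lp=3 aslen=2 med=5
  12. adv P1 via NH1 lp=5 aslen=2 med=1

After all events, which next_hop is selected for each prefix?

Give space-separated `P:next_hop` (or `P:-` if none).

Answer: P0:NH1 P1:NH1 P2:NH0

Derivation:
Op 1: best P0=- P1=- P2=NH1
Op 2: best P0=- P1=- P2=NH0
Op 3: best P0=- P1=NH2 P2=NH0
Op 4: best P0=- P1=NH2 P2=NH0
Op 5: best P0=- P1=NH2 P2=NH0
Op 6: best P0=NH1 P1=NH2 P2=NH0
Op 7: best P0=NH1 P1=NH2 P2=NH0
Op 8: best P0=NH1 P1=NH2 P2=NH0
Op 9: best P0=NH1 P1=NH0 P2=NH0
Op 10: best P0=NH1 P1=NH1 P2=NH0
Op 11: best P0=NH1 P1=NH1 P2=NH0
Op 12: best P0=NH1 P1=NH1 P2=NH0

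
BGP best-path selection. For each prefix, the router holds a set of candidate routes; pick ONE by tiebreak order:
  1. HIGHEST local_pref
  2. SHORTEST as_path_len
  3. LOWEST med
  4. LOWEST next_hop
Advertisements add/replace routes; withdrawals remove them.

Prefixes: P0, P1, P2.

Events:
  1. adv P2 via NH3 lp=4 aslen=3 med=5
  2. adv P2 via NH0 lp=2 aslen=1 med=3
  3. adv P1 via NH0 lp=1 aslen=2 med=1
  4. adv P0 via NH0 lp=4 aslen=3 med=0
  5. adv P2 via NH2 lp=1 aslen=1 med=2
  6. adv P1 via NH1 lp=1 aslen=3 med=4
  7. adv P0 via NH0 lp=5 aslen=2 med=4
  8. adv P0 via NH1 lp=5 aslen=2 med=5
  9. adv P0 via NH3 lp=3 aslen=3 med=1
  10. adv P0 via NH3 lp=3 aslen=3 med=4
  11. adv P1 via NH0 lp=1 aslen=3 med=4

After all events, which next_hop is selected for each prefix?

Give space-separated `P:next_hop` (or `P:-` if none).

Op 1: best P0=- P1=- P2=NH3
Op 2: best P0=- P1=- P2=NH3
Op 3: best P0=- P1=NH0 P2=NH3
Op 4: best P0=NH0 P1=NH0 P2=NH3
Op 5: best P0=NH0 P1=NH0 P2=NH3
Op 6: best P0=NH0 P1=NH0 P2=NH3
Op 7: best P0=NH0 P1=NH0 P2=NH3
Op 8: best P0=NH0 P1=NH0 P2=NH3
Op 9: best P0=NH0 P1=NH0 P2=NH3
Op 10: best P0=NH0 P1=NH0 P2=NH3
Op 11: best P0=NH0 P1=NH0 P2=NH3

Answer: P0:NH0 P1:NH0 P2:NH3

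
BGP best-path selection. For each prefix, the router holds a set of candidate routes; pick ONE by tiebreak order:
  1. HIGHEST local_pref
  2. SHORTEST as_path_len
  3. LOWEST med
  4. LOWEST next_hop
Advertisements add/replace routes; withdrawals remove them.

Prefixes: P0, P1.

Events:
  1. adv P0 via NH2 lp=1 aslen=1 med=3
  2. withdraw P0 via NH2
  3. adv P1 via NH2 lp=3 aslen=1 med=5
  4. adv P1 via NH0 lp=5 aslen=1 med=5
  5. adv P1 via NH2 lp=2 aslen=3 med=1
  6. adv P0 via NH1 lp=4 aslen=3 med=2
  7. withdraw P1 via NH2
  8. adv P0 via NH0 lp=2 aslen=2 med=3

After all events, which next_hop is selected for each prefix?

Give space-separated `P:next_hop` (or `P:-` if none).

Answer: P0:NH1 P1:NH0

Derivation:
Op 1: best P0=NH2 P1=-
Op 2: best P0=- P1=-
Op 3: best P0=- P1=NH2
Op 4: best P0=- P1=NH0
Op 5: best P0=- P1=NH0
Op 6: best P0=NH1 P1=NH0
Op 7: best P0=NH1 P1=NH0
Op 8: best P0=NH1 P1=NH0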